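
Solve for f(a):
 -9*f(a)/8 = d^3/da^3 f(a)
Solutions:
 f(a) = C3*exp(-3^(2/3)*a/2) + (C1*sin(3*3^(1/6)*a/4) + C2*cos(3*3^(1/6)*a/4))*exp(3^(2/3)*a/4)


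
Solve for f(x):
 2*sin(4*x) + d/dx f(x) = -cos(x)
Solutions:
 f(x) = C1 - sin(x) + cos(4*x)/2


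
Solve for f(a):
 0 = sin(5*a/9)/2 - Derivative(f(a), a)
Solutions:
 f(a) = C1 - 9*cos(5*a/9)/10


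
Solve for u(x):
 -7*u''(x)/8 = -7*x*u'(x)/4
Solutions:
 u(x) = C1 + C2*erfi(x)


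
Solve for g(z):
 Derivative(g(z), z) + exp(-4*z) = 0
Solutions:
 g(z) = C1 + exp(-4*z)/4


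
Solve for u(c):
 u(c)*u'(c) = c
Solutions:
 u(c) = -sqrt(C1 + c^2)
 u(c) = sqrt(C1 + c^2)


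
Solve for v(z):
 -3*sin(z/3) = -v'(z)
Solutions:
 v(z) = C1 - 9*cos(z/3)


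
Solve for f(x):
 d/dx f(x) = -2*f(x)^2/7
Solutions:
 f(x) = 7/(C1 + 2*x)


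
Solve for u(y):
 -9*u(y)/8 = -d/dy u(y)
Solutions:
 u(y) = C1*exp(9*y/8)


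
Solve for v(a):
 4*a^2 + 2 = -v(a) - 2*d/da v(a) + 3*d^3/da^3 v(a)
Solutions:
 v(a) = C3*exp(a) - 4*a^2 + 16*a + (C1*sin(sqrt(3)*a/6) + C2*cos(sqrt(3)*a/6))*exp(-a/2) - 34


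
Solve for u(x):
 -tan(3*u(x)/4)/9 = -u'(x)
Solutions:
 u(x) = -4*asin(C1*exp(x/12))/3 + 4*pi/3
 u(x) = 4*asin(C1*exp(x/12))/3


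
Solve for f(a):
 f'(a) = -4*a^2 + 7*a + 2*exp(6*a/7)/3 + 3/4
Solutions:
 f(a) = C1 - 4*a^3/3 + 7*a^2/2 + 3*a/4 + 7*exp(6*a/7)/9


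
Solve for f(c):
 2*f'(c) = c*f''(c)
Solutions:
 f(c) = C1 + C2*c^3


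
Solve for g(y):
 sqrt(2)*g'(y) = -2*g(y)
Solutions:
 g(y) = C1*exp(-sqrt(2)*y)


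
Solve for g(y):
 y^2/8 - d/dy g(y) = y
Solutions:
 g(y) = C1 + y^3/24 - y^2/2


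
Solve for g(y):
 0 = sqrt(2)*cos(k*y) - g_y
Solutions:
 g(y) = C1 + sqrt(2)*sin(k*y)/k


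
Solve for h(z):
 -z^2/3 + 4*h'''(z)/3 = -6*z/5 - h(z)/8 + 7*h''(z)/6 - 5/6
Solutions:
 h(z) = C1*exp(z/2) + C2*exp(z*(3 - sqrt(57))/16) + C3*exp(z*(3 + sqrt(57))/16) + 8*z^2/3 - 48*z/5 + 388/9


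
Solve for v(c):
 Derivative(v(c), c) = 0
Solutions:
 v(c) = C1


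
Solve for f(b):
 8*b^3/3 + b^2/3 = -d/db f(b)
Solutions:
 f(b) = C1 - 2*b^4/3 - b^3/9


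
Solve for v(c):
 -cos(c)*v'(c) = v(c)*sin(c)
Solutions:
 v(c) = C1*cos(c)


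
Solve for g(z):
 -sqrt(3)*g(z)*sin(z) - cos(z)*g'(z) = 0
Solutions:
 g(z) = C1*cos(z)^(sqrt(3))


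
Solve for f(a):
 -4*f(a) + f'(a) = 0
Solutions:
 f(a) = C1*exp(4*a)


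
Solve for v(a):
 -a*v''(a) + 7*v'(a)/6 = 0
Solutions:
 v(a) = C1 + C2*a^(13/6)


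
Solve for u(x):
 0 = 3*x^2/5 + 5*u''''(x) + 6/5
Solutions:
 u(x) = C1 + C2*x + C3*x^2 + C4*x^3 - x^6/3000 - x^4/100


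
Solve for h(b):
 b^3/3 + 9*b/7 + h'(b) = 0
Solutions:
 h(b) = C1 - b^4/12 - 9*b^2/14


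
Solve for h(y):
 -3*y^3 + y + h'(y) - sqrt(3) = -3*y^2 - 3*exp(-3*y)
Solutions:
 h(y) = C1 + 3*y^4/4 - y^3 - y^2/2 + sqrt(3)*y + exp(-3*y)


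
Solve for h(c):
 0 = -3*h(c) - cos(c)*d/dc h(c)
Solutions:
 h(c) = C1*(sin(c) - 1)^(3/2)/(sin(c) + 1)^(3/2)


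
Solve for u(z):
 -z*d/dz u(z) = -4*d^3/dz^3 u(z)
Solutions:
 u(z) = C1 + Integral(C2*airyai(2^(1/3)*z/2) + C3*airybi(2^(1/3)*z/2), z)


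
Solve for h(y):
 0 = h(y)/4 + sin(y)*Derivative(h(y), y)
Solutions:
 h(y) = C1*(cos(y) + 1)^(1/8)/(cos(y) - 1)^(1/8)


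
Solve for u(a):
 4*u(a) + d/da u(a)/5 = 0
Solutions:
 u(a) = C1*exp(-20*a)


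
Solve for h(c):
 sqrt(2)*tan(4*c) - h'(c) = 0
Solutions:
 h(c) = C1 - sqrt(2)*log(cos(4*c))/4


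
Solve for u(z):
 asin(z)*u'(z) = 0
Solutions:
 u(z) = C1


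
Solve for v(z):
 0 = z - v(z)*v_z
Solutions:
 v(z) = -sqrt(C1 + z^2)
 v(z) = sqrt(C1 + z^2)


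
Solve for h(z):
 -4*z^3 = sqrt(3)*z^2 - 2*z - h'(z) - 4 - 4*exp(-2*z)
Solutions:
 h(z) = C1 + z^4 + sqrt(3)*z^3/3 - z^2 - 4*z + 2*exp(-2*z)


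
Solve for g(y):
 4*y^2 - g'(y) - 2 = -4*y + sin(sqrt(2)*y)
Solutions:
 g(y) = C1 + 4*y^3/3 + 2*y^2 - 2*y + sqrt(2)*cos(sqrt(2)*y)/2


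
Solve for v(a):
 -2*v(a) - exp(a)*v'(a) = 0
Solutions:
 v(a) = C1*exp(2*exp(-a))


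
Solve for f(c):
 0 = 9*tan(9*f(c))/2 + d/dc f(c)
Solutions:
 f(c) = -asin(C1*exp(-81*c/2))/9 + pi/9
 f(c) = asin(C1*exp(-81*c/2))/9


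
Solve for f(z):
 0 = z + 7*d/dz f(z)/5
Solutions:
 f(z) = C1 - 5*z^2/14


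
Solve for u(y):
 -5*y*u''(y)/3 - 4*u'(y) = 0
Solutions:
 u(y) = C1 + C2/y^(7/5)


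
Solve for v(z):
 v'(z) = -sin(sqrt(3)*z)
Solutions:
 v(z) = C1 + sqrt(3)*cos(sqrt(3)*z)/3


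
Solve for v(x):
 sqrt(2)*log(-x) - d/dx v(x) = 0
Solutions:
 v(x) = C1 + sqrt(2)*x*log(-x) - sqrt(2)*x


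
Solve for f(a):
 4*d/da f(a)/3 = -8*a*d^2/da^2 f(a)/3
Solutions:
 f(a) = C1 + C2*sqrt(a)


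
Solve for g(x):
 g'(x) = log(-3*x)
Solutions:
 g(x) = C1 + x*log(-x) + x*(-1 + log(3))


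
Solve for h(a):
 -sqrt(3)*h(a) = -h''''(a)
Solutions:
 h(a) = C1*exp(-3^(1/8)*a) + C2*exp(3^(1/8)*a) + C3*sin(3^(1/8)*a) + C4*cos(3^(1/8)*a)


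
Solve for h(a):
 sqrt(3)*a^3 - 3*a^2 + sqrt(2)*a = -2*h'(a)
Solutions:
 h(a) = C1 - sqrt(3)*a^4/8 + a^3/2 - sqrt(2)*a^2/4


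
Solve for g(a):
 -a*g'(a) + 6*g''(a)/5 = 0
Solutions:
 g(a) = C1 + C2*erfi(sqrt(15)*a/6)


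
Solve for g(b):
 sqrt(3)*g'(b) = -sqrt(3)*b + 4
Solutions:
 g(b) = C1 - b^2/2 + 4*sqrt(3)*b/3


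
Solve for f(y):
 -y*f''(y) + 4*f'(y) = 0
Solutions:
 f(y) = C1 + C2*y^5


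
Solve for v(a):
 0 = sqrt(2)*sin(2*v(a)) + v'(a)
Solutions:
 v(a) = pi - acos((-C1 - exp(4*sqrt(2)*a))/(C1 - exp(4*sqrt(2)*a)))/2
 v(a) = acos((-C1 - exp(4*sqrt(2)*a))/(C1 - exp(4*sqrt(2)*a)))/2


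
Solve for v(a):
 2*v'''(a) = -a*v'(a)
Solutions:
 v(a) = C1 + Integral(C2*airyai(-2^(2/3)*a/2) + C3*airybi(-2^(2/3)*a/2), a)


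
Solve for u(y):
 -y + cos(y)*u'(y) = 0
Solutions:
 u(y) = C1 + Integral(y/cos(y), y)


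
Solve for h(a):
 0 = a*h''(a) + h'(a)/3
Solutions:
 h(a) = C1 + C2*a^(2/3)


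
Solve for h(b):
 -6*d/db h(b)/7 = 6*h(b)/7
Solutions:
 h(b) = C1*exp(-b)


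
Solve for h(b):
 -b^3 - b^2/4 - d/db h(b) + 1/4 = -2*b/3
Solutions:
 h(b) = C1 - b^4/4 - b^3/12 + b^2/3 + b/4


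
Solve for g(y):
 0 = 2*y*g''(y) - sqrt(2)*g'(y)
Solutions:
 g(y) = C1 + C2*y^(sqrt(2)/2 + 1)


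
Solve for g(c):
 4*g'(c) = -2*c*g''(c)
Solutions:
 g(c) = C1 + C2/c


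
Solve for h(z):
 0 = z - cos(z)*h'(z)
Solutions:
 h(z) = C1 + Integral(z/cos(z), z)


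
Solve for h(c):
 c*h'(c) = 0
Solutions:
 h(c) = C1


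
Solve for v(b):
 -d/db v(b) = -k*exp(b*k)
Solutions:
 v(b) = C1 + exp(b*k)


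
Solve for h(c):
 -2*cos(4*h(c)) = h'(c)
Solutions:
 h(c) = -asin((C1 + exp(16*c))/(C1 - exp(16*c)))/4 + pi/4
 h(c) = asin((C1 + exp(16*c))/(C1 - exp(16*c)))/4


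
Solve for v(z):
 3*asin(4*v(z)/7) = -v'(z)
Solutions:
 Integral(1/asin(4*_y/7), (_y, v(z))) = C1 - 3*z


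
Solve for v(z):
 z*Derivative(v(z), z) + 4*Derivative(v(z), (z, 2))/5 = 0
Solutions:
 v(z) = C1 + C2*erf(sqrt(10)*z/4)


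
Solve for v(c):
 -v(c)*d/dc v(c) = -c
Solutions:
 v(c) = -sqrt(C1 + c^2)
 v(c) = sqrt(C1 + c^2)


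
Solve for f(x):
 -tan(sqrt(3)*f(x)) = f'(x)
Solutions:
 f(x) = sqrt(3)*(pi - asin(C1*exp(-sqrt(3)*x)))/3
 f(x) = sqrt(3)*asin(C1*exp(-sqrt(3)*x))/3


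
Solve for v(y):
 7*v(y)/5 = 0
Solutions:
 v(y) = 0


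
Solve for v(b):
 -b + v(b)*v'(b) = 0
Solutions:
 v(b) = -sqrt(C1 + b^2)
 v(b) = sqrt(C1 + b^2)


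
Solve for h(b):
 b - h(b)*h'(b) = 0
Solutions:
 h(b) = -sqrt(C1 + b^2)
 h(b) = sqrt(C1 + b^2)


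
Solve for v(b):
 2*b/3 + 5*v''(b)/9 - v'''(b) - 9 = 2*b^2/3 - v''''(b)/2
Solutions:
 v(b) = C1 + C2*b + b^4/10 + 13*b^3/25 + 2457*b^2/250 + (C3*sin(b/3) + C4*cos(b/3))*exp(b)


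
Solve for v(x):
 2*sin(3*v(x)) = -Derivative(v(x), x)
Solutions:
 v(x) = -acos((-C1 - exp(12*x))/(C1 - exp(12*x)))/3 + 2*pi/3
 v(x) = acos((-C1 - exp(12*x))/(C1 - exp(12*x)))/3


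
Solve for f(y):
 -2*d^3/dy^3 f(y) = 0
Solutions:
 f(y) = C1 + C2*y + C3*y^2


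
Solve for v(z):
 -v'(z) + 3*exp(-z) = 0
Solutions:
 v(z) = C1 - 3*exp(-z)


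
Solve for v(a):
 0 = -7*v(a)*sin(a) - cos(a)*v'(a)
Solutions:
 v(a) = C1*cos(a)^7


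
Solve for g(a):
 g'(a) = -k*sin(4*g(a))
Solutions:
 g(a) = -acos((-C1 - exp(8*a*k))/(C1 - exp(8*a*k)))/4 + pi/2
 g(a) = acos((-C1 - exp(8*a*k))/(C1 - exp(8*a*k)))/4


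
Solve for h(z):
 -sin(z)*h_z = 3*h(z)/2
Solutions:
 h(z) = C1*(cos(z) + 1)^(3/4)/(cos(z) - 1)^(3/4)


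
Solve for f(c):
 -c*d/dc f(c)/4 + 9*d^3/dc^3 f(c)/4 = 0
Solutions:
 f(c) = C1 + Integral(C2*airyai(3^(1/3)*c/3) + C3*airybi(3^(1/3)*c/3), c)


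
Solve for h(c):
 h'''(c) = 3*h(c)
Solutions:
 h(c) = C3*exp(3^(1/3)*c) + (C1*sin(3^(5/6)*c/2) + C2*cos(3^(5/6)*c/2))*exp(-3^(1/3)*c/2)


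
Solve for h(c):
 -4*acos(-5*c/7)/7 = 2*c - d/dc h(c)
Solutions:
 h(c) = C1 + c^2 + 4*c*acos(-5*c/7)/7 + 4*sqrt(49 - 25*c^2)/35


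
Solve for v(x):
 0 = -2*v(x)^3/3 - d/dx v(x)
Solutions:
 v(x) = -sqrt(6)*sqrt(-1/(C1 - 2*x))/2
 v(x) = sqrt(6)*sqrt(-1/(C1 - 2*x))/2


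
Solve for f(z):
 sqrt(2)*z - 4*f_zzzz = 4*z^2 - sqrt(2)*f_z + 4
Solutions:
 f(z) = C1 + C4*exp(sqrt(2)*z/2) + 2*sqrt(2)*z^3/3 - z^2/2 + 2*sqrt(2)*z + (C2*sin(sqrt(6)*z/4) + C3*cos(sqrt(6)*z/4))*exp(-sqrt(2)*z/4)


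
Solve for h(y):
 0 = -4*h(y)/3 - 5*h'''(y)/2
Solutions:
 h(y) = C3*exp(-2*15^(2/3)*y/15) + (C1*sin(3^(1/6)*5^(2/3)*y/5) + C2*cos(3^(1/6)*5^(2/3)*y/5))*exp(15^(2/3)*y/15)


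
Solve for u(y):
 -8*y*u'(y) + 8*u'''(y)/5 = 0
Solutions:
 u(y) = C1 + Integral(C2*airyai(5^(1/3)*y) + C3*airybi(5^(1/3)*y), y)


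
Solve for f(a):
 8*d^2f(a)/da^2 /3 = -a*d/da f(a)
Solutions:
 f(a) = C1 + C2*erf(sqrt(3)*a/4)


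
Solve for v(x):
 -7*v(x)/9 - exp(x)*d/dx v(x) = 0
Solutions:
 v(x) = C1*exp(7*exp(-x)/9)


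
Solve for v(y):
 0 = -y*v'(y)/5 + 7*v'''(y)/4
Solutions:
 v(y) = C1 + Integral(C2*airyai(70^(2/3)*y/35) + C3*airybi(70^(2/3)*y/35), y)


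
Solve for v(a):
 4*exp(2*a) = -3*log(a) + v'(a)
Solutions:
 v(a) = C1 + 3*a*log(a) - 3*a + 2*exp(2*a)


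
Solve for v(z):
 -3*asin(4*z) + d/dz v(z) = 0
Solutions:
 v(z) = C1 + 3*z*asin(4*z) + 3*sqrt(1 - 16*z^2)/4


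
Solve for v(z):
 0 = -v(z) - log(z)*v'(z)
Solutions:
 v(z) = C1*exp(-li(z))


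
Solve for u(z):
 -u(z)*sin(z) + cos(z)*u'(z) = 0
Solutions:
 u(z) = C1/cos(z)


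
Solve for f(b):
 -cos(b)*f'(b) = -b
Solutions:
 f(b) = C1 + Integral(b/cos(b), b)


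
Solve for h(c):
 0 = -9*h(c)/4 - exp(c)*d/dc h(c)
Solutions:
 h(c) = C1*exp(9*exp(-c)/4)


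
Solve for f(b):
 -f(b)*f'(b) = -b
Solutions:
 f(b) = -sqrt(C1 + b^2)
 f(b) = sqrt(C1 + b^2)


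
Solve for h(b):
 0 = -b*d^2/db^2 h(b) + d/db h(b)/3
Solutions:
 h(b) = C1 + C2*b^(4/3)


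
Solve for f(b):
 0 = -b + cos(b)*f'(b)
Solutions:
 f(b) = C1 + Integral(b/cos(b), b)


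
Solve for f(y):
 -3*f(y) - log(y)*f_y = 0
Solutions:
 f(y) = C1*exp(-3*li(y))


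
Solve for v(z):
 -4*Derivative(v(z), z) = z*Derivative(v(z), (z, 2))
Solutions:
 v(z) = C1 + C2/z^3


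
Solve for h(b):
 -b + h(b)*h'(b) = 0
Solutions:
 h(b) = -sqrt(C1 + b^2)
 h(b) = sqrt(C1 + b^2)


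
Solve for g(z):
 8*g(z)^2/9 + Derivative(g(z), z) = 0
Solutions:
 g(z) = 9/(C1 + 8*z)


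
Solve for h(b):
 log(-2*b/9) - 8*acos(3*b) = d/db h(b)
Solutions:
 h(b) = C1 + b*log(-b) - 8*b*acos(3*b) - 2*b*log(3) - b + b*log(2) + 8*sqrt(1 - 9*b^2)/3


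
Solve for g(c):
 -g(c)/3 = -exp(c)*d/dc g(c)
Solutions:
 g(c) = C1*exp(-exp(-c)/3)


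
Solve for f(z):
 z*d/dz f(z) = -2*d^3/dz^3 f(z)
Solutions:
 f(z) = C1 + Integral(C2*airyai(-2^(2/3)*z/2) + C3*airybi(-2^(2/3)*z/2), z)


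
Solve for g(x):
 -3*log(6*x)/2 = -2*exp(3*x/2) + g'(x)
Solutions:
 g(x) = C1 - 3*x*log(x)/2 + 3*x*(1 - log(6))/2 + 4*exp(3*x/2)/3


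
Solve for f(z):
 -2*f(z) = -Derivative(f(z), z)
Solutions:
 f(z) = C1*exp(2*z)


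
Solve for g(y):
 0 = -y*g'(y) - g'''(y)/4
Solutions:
 g(y) = C1 + Integral(C2*airyai(-2^(2/3)*y) + C3*airybi(-2^(2/3)*y), y)


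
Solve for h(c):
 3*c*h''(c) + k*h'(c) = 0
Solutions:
 h(c) = C1 + c^(1 - re(k)/3)*(C2*sin(log(c)*Abs(im(k))/3) + C3*cos(log(c)*im(k)/3))


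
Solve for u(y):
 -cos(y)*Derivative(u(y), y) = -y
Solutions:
 u(y) = C1 + Integral(y/cos(y), y)


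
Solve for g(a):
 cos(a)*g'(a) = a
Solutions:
 g(a) = C1 + Integral(a/cos(a), a)


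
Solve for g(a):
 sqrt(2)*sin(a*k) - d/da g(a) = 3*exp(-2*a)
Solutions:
 g(a) = C1 + 3*exp(-2*a)/2 - sqrt(2)*cos(a*k)/k


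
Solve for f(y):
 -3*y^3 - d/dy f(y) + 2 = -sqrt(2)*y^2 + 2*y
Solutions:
 f(y) = C1 - 3*y^4/4 + sqrt(2)*y^3/3 - y^2 + 2*y


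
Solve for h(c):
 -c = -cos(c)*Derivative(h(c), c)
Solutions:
 h(c) = C1 + Integral(c/cos(c), c)


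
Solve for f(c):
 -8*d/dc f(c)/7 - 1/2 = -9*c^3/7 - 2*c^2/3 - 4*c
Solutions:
 f(c) = C1 + 9*c^4/32 + 7*c^3/36 + 7*c^2/4 - 7*c/16


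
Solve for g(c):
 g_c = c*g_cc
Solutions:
 g(c) = C1 + C2*c^2


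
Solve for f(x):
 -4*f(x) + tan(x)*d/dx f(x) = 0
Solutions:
 f(x) = C1*sin(x)^4


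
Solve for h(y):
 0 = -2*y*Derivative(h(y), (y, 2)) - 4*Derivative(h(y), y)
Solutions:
 h(y) = C1 + C2/y


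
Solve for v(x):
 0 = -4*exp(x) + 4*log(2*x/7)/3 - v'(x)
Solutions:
 v(x) = C1 + 4*x*log(x)/3 + 4*x*(-log(7) - 1 + log(2))/3 - 4*exp(x)


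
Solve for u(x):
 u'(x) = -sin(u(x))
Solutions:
 u(x) = -acos((-C1 - exp(2*x))/(C1 - exp(2*x))) + 2*pi
 u(x) = acos((-C1 - exp(2*x))/(C1 - exp(2*x)))


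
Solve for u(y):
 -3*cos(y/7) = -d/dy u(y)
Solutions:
 u(y) = C1 + 21*sin(y/7)


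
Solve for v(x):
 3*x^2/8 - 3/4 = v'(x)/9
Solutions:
 v(x) = C1 + 9*x^3/8 - 27*x/4


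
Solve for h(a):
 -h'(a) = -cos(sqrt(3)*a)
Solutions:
 h(a) = C1 + sqrt(3)*sin(sqrt(3)*a)/3


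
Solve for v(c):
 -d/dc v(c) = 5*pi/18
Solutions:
 v(c) = C1 - 5*pi*c/18


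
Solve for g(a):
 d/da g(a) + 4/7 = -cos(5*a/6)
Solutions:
 g(a) = C1 - 4*a/7 - 6*sin(5*a/6)/5


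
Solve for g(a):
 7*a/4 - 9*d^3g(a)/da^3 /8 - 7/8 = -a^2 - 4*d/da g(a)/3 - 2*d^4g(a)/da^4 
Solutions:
 g(a) = C1 + C2*exp(a*(27*3^(1/3)/(64*sqrt(3934) + 4015)^(1/3) + 18 + 3^(2/3)*(64*sqrt(3934) + 4015)^(1/3))/96)*sin(3^(1/6)*a*(-(64*sqrt(3934) + 4015)^(1/3) + 9*3^(2/3)/(64*sqrt(3934) + 4015)^(1/3))/32) + C3*exp(a*(27*3^(1/3)/(64*sqrt(3934) + 4015)^(1/3) + 18 + 3^(2/3)*(64*sqrt(3934) + 4015)^(1/3))/96)*cos(3^(1/6)*a*(-(64*sqrt(3934) + 4015)^(1/3) + 9*3^(2/3)/(64*sqrt(3934) + 4015)^(1/3))/32) + C4*exp(a*(-3^(2/3)*(64*sqrt(3934) + 4015)^(1/3) - 27*3^(1/3)/(64*sqrt(3934) + 4015)^(1/3) + 9)/48) - a^3/4 - 21*a^2/32 - 39*a/64


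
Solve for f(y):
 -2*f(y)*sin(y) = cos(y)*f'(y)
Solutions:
 f(y) = C1*cos(y)^2


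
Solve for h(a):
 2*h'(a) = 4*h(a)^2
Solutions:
 h(a) = -1/(C1 + 2*a)


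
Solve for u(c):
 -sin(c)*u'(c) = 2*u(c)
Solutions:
 u(c) = C1*(cos(c) + 1)/(cos(c) - 1)


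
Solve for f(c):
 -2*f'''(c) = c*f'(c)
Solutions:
 f(c) = C1 + Integral(C2*airyai(-2^(2/3)*c/2) + C3*airybi(-2^(2/3)*c/2), c)


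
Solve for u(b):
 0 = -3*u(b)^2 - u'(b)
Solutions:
 u(b) = 1/(C1 + 3*b)


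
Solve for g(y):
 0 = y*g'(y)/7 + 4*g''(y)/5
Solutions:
 g(y) = C1 + C2*erf(sqrt(70)*y/28)


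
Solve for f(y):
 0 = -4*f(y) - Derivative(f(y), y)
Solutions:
 f(y) = C1*exp(-4*y)


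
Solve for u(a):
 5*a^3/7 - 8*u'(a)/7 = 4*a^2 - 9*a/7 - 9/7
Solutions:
 u(a) = C1 + 5*a^4/32 - 7*a^3/6 + 9*a^2/16 + 9*a/8


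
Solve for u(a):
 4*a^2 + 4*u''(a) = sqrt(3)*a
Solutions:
 u(a) = C1 + C2*a - a^4/12 + sqrt(3)*a^3/24


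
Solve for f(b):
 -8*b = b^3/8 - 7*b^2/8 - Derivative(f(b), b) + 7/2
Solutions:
 f(b) = C1 + b^4/32 - 7*b^3/24 + 4*b^2 + 7*b/2


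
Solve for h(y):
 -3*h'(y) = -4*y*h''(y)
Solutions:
 h(y) = C1 + C2*y^(7/4)


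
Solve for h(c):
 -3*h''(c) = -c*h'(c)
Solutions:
 h(c) = C1 + C2*erfi(sqrt(6)*c/6)


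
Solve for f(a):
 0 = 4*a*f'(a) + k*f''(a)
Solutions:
 f(a) = C1 + C2*sqrt(k)*erf(sqrt(2)*a*sqrt(1/k))


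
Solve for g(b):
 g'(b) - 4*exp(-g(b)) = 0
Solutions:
 g(b) = log(C1 + 4*b)


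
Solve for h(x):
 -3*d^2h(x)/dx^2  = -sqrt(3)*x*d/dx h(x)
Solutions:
 h(x) = C1 + C2*erfi(sqrt(2)*3^(3/4)*x/6)


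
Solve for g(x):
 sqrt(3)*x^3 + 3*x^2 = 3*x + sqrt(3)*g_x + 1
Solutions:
 g(x) = C1 + x^4/4 + sqrt(3)*x^3/3 - sqrt(3)*x^2/2 - sqrt(3)*x/3


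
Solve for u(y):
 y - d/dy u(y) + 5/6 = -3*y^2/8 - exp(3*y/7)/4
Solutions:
 u(y) = C1 + y^3/8 + y^2/2 + 5*y/6 + 7*exp(3*y/7)/12


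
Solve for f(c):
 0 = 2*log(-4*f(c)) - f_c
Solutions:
 -Integral(1/(log(-_y) + 2*log(2)), (_y, f(c)))/2 = C1 - c


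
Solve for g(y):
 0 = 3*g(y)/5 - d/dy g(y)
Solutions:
 g(y) = C1*exp(3*y/5)


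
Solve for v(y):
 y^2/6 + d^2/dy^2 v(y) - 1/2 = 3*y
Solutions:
 v(y) = C1 + C2*y - y^4/72 + y^3/2 + y^2/4


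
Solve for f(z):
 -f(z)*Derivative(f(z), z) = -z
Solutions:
 f(z) = -sqrt(C1 + z^2)
 f(z) = sqrt(C1 + z^2)


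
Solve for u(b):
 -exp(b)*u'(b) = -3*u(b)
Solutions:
 u(b) = C1*exp(-3*exp(-b))


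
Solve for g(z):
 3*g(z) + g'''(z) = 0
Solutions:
 g(z) = C3*exp(-3^(1/3)*z) + (C1*sin(3^(5/6)*z/2) + C2*cos(3^(5/6)*z/2))*exp(3^(1/3)*z/2)


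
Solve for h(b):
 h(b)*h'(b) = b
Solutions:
 h(b) = -sqrt(C1 + b^2)
 h(b) = sqrt(C1 + b^2)


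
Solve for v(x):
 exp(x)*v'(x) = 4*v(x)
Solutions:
 v(x) = C1*exp(-4*exp(-x))


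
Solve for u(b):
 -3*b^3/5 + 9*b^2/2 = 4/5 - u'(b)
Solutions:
 u(b) = C1 + 3*b^4/20 - 3*b^3/2 + 4*b/5


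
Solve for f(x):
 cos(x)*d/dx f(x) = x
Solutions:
 f(x) = C1 + Integral(x/cos(x), x)


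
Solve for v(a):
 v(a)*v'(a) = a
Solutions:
 v(a) = -sqrt(C1 + a^2)
 v(a) = sqrt(C1 + a^2)


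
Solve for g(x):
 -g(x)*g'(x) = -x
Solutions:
 g(x) = -sqrt(C1 + x^2)
 g(x) = sqrt(C1 + x^2)


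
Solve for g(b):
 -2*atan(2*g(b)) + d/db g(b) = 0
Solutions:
 Integral(1/atan(2*_y), (_y, g(b))) = C1 + 2*b


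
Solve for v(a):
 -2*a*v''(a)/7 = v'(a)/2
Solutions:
 v(a) = C1 + C2/a^(3/4)


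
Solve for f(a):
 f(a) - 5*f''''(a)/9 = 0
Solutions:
 f(a) = C1*exp(-sqrt(3)*5^(3/4)*a/5) + C2*exp(sqrt(3)*5^(3/4)*a/5) + C3*sin(sqrt(3)*5^(3/4)*a/5) + C4*cos(sqrt(3)*5^(3/4)*a/5)


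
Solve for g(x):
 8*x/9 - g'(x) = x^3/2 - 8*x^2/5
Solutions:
 g(x) = C1 - x^4/8 + 8*x^3/15 + 4*x^2/9


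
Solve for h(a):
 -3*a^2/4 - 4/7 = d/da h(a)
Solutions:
 h(a) = C1 - a^3/4 - 4*a/7


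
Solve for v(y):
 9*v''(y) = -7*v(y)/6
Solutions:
 v(y) = C1*sin(sqrt(42)*y/18) + C2*cos(sqrt(42)*y/18)


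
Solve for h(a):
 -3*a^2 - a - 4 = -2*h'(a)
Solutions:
 h(a) = C1 + a^3/2 + a^2/4 + 2*a


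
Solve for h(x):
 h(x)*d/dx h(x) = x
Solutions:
 h(x) = -sqrt(C1 + x^2)
 h(x) = sqrt(C1 + x^2)


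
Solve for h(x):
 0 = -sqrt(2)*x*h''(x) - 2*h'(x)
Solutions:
 h(x) = C1 + C2*x^(1 - sqrt(2))


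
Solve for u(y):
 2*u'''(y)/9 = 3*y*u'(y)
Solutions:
 u(y) = C1 + Integral(C2*airyai(3*2^(2/3)*y/2) + C3*airybi(3*2^(2/3)*y/2), y)


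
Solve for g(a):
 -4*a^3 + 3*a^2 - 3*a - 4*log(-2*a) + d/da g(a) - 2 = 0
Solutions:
 g(a) = C1 + a^4 - a^3 + 3*a^2/2 + 4*a*log(-a) + 2*a*(-1 + 2*log(2))


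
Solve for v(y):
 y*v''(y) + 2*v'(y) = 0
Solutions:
 v(y) = C1 + C2/y


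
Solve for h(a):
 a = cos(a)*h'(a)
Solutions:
 h(a) = C1 + Integral(a/cos(a), a)


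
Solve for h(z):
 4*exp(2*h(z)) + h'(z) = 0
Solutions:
 h(z) = log(-sqrt(-1/(C1 - 4*z))) - log(2)/2
 h(z) = log(-1/(C1 - 4*z))/2 - log(2)/2


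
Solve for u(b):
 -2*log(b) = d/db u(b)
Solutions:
 u(b) = C1 - 2*b*log(b) + 2*b


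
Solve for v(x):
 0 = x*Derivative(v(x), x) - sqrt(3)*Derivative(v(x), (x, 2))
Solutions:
 v(x) = C1 + C2*erfi(sqrt(2)*3^(3/4)*x/6)


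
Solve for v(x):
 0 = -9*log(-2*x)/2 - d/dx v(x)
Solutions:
 v(x) = C1 - 9*x*log(-x)/2 + 9*x*(1 - log(2))/2


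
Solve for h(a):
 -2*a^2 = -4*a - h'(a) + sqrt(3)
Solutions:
 h(a) = C1 + 2*a^3/3 - 2*a^2 + sqrt(3)*a


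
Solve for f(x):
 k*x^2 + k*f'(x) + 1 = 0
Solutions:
 f(x) = C1 - x^3/3 - x/k


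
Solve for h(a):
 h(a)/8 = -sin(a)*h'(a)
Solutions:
 h(a) = C1*(cos(a) + 1)^(1/16)/(cos(a) - 1)^(1/16)


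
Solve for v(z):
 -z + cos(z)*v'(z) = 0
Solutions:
 v(z) = C1 + Integral(z/cos(z), z)


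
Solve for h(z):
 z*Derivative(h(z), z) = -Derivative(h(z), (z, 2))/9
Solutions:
 h(z) = C1 + C2*erf(3*sqrt(2)*z/2)


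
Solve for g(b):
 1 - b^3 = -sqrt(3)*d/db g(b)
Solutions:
 g(b) = C1 + sqrt(3)*b^4/12 - sqrt(3)*b/3


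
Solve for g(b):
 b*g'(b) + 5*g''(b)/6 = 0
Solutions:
 g(b) = C1 + C2*erf(sqrt(15)*b/5)


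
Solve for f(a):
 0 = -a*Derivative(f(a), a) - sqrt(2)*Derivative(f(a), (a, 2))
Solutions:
 f(a) = C1 + C2*erf(2^(1/4)*a/2)


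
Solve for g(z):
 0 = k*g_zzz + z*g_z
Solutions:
 g(z) = C1 + Integral(C2*airyai(z*(-1/k)^(1/3)) + C3*airybi(z*(-1/k)^(1/3)), z)


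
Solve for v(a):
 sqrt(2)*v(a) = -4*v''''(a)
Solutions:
 v(a) = (C1*sin(2^(1/8)*a/2) + C2*cos(2^(1/8)*a/2))*exp(-2^(1/8)*a/2) + (C3*sin(2^(1/8)*a/2) + C4*cos(2^(1/8)*a/2))*exp(2^(1/8)*a/2)


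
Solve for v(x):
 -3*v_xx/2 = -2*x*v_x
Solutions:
 v(x) = C1 + C2*erfi(sqrt(6)*x/3)


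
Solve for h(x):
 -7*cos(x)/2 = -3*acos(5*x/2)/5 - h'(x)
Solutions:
 h(x) = C1 - 3*x*acos(5*x/2)/5 + 3*sqrt(4 - 25*x^2)/25 + 7*sin(x)/2


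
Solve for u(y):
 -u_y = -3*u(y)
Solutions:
 u(y) = C1*exp(3*y)


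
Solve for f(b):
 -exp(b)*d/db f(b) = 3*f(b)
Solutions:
 f(b) = C1*exp(3*exp(-b))


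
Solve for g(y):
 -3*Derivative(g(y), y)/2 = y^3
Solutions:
 g(y) = C1 - y^4/6


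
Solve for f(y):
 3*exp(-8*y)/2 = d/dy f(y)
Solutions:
 f(y) = C1 - 3*exp(-8*y)/16


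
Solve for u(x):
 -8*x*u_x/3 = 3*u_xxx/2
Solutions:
 u(x) = C1 + Integral(C2*airyai(-2*6^(1/3)*x/3) + C3*airybi(-2*6^(1/3)*x/3), x)


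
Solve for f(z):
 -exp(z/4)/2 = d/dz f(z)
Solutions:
 f(z) = C1 - 2*exp(z/4)


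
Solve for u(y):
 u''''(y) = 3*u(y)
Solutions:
 u(y) = C1*exp(-3^(1/4)*y) + C2*exp(3^(1/4)*y) + C3*sin(3^(1/4)*y) + C4*cos(3^(1/4)*y)


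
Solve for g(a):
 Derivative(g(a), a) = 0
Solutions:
 g(a) = C1


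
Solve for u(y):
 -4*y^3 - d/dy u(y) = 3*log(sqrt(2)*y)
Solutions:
 u(y) = C1 - y^4 - 3*y*log(y) - 3*y*log(2)/2 + 3*y


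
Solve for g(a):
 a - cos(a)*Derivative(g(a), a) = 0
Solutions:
 g(a) = C1 + Integral(a/cos(a), a)


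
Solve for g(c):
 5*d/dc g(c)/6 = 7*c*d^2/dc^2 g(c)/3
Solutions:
 g(c) = C1 + C2*c^(19/14)


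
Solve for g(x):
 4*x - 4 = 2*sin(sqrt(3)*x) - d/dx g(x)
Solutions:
 g(x) = C1 - 2*x^2 + 4*x - 2*sqrt(3)*cos(sqrt(3)*x)/3


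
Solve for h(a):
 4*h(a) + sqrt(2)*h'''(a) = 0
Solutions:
 h(a) = C3*exp(-sqrt(2)*a) + (C1*sin(sqrt(6)*a/2) + C2*cos(sqrt(6)*a/2))*exp(sqrt(2)*a/2)


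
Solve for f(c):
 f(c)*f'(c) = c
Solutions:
 f(c) = -sqrt(C1 + c^2)
 f(c) = sqrt(C1 + c^2)


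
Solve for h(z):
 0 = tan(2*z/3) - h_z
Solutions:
 h(z) = C1 - 3*log(cos(2*z/3))/2


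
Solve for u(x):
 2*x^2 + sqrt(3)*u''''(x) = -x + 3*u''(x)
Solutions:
 u(x) = C1 + C2*x + C3*exp(-3^(1/4)*x) + C4*exp(3^(1/4)*x) + x^4/18 + x^3/18 + 2*sqrt(3)*x^2/9


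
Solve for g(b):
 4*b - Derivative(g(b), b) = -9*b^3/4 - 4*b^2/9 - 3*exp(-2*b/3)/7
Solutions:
 g(b) = C1 + 9*b^4/16 + 4*b^3/27 + 2*b^2 - 9*exp(-2*b/3)/14


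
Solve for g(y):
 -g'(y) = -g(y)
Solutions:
 g(y) = C1*exp(y)


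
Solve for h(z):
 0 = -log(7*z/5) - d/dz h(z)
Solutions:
 h(z) = C1 - z*log(z) + z*log(5/7) + z


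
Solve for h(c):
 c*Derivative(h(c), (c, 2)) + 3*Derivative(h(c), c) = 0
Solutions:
 h(c) = C1 + C2/c^2


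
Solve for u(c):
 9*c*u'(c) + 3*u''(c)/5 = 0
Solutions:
 u(c) = C1 + C2*erf(sqrt(30)*c/2)


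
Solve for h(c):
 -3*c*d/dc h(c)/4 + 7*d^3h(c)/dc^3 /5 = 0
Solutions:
 h(c) = C1 + Integral(C2*airyai(1470^(1/3)*c/14) + C3*airybi(1470^(1/3)*c/14), c)


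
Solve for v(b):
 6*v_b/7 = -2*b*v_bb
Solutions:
 v(b) = C1 + C2*b^(4/7)


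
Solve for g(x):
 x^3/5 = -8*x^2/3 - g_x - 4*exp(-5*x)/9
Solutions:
 g(x) = C1 - x^4/20 - 8*x^3/9 + 4*exp(-5*x)/45


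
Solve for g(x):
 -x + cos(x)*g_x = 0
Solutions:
 g(x) = C1 + Integral(x/cos(x), x)


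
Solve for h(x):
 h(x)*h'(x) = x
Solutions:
 h(x) = -sqrt(C1 + x^2)
 h(x) = sqrt(C1 + x^2)


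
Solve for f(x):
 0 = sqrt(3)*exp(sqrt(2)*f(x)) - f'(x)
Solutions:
 f(x) = sqrt(2)*(2*log(-1/(C1 + sqrt(3)*x)) - log(2))/4


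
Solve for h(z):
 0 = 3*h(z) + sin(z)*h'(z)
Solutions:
 h(z) = C1*(cos(z) + 1)^(3/2)/(cos(z) - 1)^(3/2)


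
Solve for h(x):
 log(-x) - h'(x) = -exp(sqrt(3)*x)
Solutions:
 h(x) = C1 + x*log(-x) - x + sqrt(3)*exp(sqrt(3)*x)/3


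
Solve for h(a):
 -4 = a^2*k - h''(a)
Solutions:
 h(a) = C1 + C2*a + a^4*k/12 + 2*a^2


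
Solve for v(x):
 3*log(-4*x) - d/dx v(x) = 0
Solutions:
 v(x) = C1 + 3*x*log(-x) + 3*x*(-1 + 2*log(2))


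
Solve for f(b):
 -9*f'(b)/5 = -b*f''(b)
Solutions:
 f(b) = C1 + C2*b^(14/5)


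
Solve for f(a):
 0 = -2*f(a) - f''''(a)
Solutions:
 f(a) = (C1*sin(2^(3/4)*a/2) + C2*cos(2^(3/4)*a/2))*exp(-2^(3/4)*a/2) + (C3*sin(2^(3/4)*a/2) + C4*cos(2^(3/4)*a/2))*exp(2^(3/4)*a/2)


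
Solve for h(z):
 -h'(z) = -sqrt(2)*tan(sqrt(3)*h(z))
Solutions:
 h(z) = sqrt(3)*(pi - asin(C1*exp(sqrt(6)*z)))/3
 h(z) = sqrt(3)*asin(C1*exp(sqrt(6)*z))/3


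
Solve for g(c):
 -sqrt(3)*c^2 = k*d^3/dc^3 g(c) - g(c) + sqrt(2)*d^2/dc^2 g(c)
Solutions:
 g(c) = C1*exp(-c*((sqrt(((-27 + 4*sqrt(2)/k^2)^2 - 32/k^4)/k^2)/2 - 27/(2*k) + 2*sqrt(2)/k^3)^(1/3) + sqrt(2)/k + 2/(k^2*(sqrt(((-27 + 4*sqrt(2)/k^2)^2 - 32/k^4)/k^2)/2 - 27/(2*k) + 2*sqrt(2)/k^3)^(1/3)))/3) + C2*exp(c*((sqrt(((-27 + 4*sqrt(2)/k^2)^2 - 32/k^4)/k^2)/2 - 27/(2*k) + 2*sqrt(2)/k^3)^(1/3) - sqrt(3)*I*(sqrt(((-27 + 4*sqrt(2)/k^2)^2 - 32/k^4)/k^2)/2 - 27/(2*k) + 2*sqrt(2)/k^3)^(1/3) - 2*sqrt(2)/k - 8/(k^2*(-1 + sqrt(3)*I)*(sqrt(((-27 + 4*sqrt(2)/k^2)^2 - 32/k^4)/k^2)/2 - 27/(2*k) + 2*sqrt(2)/k^3)^(1/3)))/6) + C3*exp(c*((sqrt(((-27 + 4*sqrt(2)/k^2)^2 - 32/k^4)/k^2)/2 - 27/(2*k) + 2*sqrt(2)/k^3)^(1/3) + sqrt(3)*I*(sqrt(((-27 + 4*sqrt(2)/k^2)^2 - 32/k^4)/k^2)/2 - 27/(2*k) + 2*sqrt(2)/k^3)^(1/3) - 2*sqrt(2)/k + 8/(k^2*(1 + sqrt(3)*I)*(sqrt(((-27 + 4*sqrt(2)/k^2)^2 - 32/k^4)/k^2)/2 - 27/(2*k) + 2*sqrt(2)/k^3)^(1/3)))/6) + sqrt(3)*c^2 + 2*sqrt(6)


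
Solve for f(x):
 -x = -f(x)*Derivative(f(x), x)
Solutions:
 f(x) = -sqrt(C1 + x^2)
 f(x) = sqrt(C1 + x^2)


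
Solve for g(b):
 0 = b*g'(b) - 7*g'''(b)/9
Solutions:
 g(b) = C1 + Integral(C2*airyai(21^(2/3)*b/7) + C3*airybi(21^(2/3)*b/7), b)


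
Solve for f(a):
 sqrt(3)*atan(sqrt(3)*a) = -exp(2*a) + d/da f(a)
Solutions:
 f(a) = C1 + sqrt(3)*(a*atan(sqrt(3)*a) - sqrt(3)*log(3*a^2 + 1)/6) + exp(2*a)/2


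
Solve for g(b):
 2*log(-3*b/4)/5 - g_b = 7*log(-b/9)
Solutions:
 g(b) = C1 - 33*b*log(-b)/5 + b*(-4*log(2) + 33 + 72*log(3))/5


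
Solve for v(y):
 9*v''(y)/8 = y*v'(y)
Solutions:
 v(y) = C1 + C2*erfi(2*y/3)


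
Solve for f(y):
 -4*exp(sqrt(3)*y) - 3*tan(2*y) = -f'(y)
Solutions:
 f(y) = C1 + 4*sqrt(3)*exp(sqrt(3)*y)/3 - 3*log(cos(2*y))/2


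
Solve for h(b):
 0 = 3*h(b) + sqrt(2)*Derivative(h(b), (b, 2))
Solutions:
 h(b) = C1*sin(2^(3/4)*sqrt(3)*b/2) + C2*cos(2^(3/4)*sqrt(3)*b/2)


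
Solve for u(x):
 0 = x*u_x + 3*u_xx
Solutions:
 u(x) = C1 + C2*erf(sqrt(6)*x/6)


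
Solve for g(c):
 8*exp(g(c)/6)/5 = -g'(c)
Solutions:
 g(c) = 6*log(1/(C1 + 8*c)) + 6*log(30)


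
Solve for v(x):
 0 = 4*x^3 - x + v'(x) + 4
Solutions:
 v(x) = C1 - x^4 + x^2/2 - 4*x


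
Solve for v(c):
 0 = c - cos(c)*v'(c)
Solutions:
 v(c) = C1 + Integral(c/cos(c), c)


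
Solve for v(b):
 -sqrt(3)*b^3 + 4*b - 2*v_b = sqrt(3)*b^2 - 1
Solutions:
 v(b) = C1 - sqrt(3)*b^4/8 - sqrt(3)*b^3/6 + b^2 + b/2


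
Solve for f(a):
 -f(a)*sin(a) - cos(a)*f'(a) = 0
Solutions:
 f(a) = C1*cos(a)


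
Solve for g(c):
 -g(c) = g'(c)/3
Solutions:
 g(c) = C1*exp(-3*c)


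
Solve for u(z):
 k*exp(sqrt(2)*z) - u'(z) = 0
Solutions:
 u(z) = C1 + sqrt(2)*k*exp(sqrt(2)*z)/2


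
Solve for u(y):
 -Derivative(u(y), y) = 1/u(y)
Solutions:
 u(y) = -sqrt(C1 - 2*y)
 u(y) = sqrt(C1 - 2*y)


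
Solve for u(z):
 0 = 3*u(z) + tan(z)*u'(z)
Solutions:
 u(z) = C1/sin(z)^3


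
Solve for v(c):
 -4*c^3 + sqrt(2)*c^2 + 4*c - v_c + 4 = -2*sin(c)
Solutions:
 v(c) = C1 - c^4 + sqrt(2)*c^3/3 + 2*c^2 + 4*c - 2*cos(c)


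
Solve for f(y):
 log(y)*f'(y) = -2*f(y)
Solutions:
 f(y) = C1*exp(-2*li(y))


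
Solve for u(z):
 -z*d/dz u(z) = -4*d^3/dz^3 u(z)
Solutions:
 u(z) = C1 + Integral(C2*airyai(2^(1/3)*z/2) + C3*airybi(2^(1/3)*z/2), z)


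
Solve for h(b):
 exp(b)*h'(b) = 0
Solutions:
 h(b) = C1


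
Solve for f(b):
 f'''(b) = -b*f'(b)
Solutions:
 f(b) = C1 + Integral(C2*airyai(-b) + C3*airybi(-b), b)


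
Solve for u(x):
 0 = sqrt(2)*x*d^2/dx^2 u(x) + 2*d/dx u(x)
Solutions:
 u(x) = C1 + C2*x^(1 - sqrt(2))


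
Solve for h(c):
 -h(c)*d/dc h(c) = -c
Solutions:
 h(c) = -sqrt(C1 + c^2)
 h(c) = sqrt(C1 + c^2)


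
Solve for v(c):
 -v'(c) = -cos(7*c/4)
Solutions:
 v(c) = C1 + 4*sin(7*c/4)/7


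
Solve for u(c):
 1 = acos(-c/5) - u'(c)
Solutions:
 u(c) = C1 + c*acos(-c/5) - c + sqrt(25 - c^2)


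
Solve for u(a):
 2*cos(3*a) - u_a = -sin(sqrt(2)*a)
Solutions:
 u(a) = C1 + 2*sin(3*a)/3 - sqrt(2)*cos(sqrt(2)*a)/2


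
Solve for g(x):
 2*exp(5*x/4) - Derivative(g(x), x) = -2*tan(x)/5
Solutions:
 g(x) = C1 + 8*exp(5*x/4)/5 - 2*log(cos(x))/5


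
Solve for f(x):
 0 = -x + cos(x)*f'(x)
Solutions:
 f(x) = C1 + Integral(x/cos(x), x)


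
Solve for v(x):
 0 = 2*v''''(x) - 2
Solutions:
 v(x) = C1 + C2*x + C3*x^2 + C4*x^3 + x^4/24


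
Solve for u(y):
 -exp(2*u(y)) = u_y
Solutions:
 u(y) = log(-sqrt(-1/(C1 - y))) - log(2)/2
 u(y) = log(-1/(C1 - y))/2 - log(2)/2


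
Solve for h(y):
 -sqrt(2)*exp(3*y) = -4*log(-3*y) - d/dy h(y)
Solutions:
 h(y) = C1 - 4*y*log(-y) + 4*y*(1 - log(3)) + sqrt(2)*exp(3*y)/3


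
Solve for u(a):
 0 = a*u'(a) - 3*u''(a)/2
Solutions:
 u(a) = C1 + C2*erfi(sqrt(3)*a/3)


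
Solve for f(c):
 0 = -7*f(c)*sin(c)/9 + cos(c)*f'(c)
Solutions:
 f(c) = C1/cos(c)^(7/9)


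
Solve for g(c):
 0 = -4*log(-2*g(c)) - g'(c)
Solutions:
 Integral(1/(log(-_y) + log(2)), (_y, g(c)))/4 = C1 - c


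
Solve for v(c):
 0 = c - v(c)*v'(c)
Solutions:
 v(c) = -sqrt(C1 + c^2)
 v(c) = sqrt(C1 + c^2)


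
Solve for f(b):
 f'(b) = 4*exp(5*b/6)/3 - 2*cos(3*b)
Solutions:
 f(b) = C1 + 8*exp(5*b/6)/5 - 2*sin(3*b)/3


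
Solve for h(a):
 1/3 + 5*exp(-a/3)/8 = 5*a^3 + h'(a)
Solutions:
 h(a) = C1 - 5*a^4/4 + a/3 - 15*exp(-a/3)/8


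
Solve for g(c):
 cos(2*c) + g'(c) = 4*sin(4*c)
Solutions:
 g(c) = C1 - sin(2*c)/2 - cos(4*c)


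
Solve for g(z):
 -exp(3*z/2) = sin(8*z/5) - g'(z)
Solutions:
 g(z) = C1 + 2*exp(3*z/2)/3 - 5*cos(8*z/5)/8


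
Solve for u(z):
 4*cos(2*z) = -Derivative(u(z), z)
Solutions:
 u(z) = C1 - 2*sin(2*z)


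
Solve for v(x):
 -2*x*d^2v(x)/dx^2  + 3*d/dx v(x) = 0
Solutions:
 v(x) = C1 + C2*x^(5/2)


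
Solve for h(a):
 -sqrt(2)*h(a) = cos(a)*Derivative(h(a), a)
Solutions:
 h(a) = C1*(sin(a) - 1)^(sqrt(2)/2)/(sin(a) + 1)^(sqrt(2)/2)


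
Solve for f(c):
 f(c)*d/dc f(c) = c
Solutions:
 f(c) = -sqrt(C1 + c^2)
 f(c) = sqrt(C1 + c^2)


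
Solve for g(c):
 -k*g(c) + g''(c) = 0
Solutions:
 g(c) = C1*exp(-c*sqrt(k)) + C2*exp(c*sqrt(k))


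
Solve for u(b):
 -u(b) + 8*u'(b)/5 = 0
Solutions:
 u(b) = C1*exp(5*b/8)


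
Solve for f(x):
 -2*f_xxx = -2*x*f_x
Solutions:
 f(x) = C1 + Integral(C2*airyai(x) + C3*airybi(x), x)


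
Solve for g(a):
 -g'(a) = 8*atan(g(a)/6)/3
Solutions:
 Integral(1/atan(_y/6), (_y, g(a))) = C1 - 8*a/3


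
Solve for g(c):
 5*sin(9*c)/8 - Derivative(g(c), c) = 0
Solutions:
 g(c) = C1 - 5*cos(9*c)/72


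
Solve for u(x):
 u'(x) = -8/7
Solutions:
 u(x) = C1 - 8*x/7


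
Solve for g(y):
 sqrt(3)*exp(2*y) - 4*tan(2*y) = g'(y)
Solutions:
 g(y) = C1 + sqrt(3)*exp(2*y)/2 + 2*log(cos(2*y))


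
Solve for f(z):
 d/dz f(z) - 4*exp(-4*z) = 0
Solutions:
 f(z) = C1 - exp(-4*z)


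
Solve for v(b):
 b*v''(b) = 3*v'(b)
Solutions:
 v(b) = C1 + C2*b^4


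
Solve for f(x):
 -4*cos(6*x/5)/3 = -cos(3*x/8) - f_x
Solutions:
 f(x) = C1 - 8*sin(3*x/8)/3 + 10*sin(6*x/5)/9


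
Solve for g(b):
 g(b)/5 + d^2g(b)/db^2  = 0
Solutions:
 g(b) = C1*sin(sqrt(5)*b/5) + C2*cos(sqrt(5)*b/5)


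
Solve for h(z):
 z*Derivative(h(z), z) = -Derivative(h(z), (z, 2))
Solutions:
 h(z) = C1 + C2*erf(sqrt(2)*z/2)


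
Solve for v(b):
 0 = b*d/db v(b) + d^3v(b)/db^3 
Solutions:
 v(b) = C1 + Integral(C2*airyai(-b) + C3*airybi(-b), b)


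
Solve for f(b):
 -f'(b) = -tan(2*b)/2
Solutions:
 f(b) = C1 - log(cos(2*b))/4


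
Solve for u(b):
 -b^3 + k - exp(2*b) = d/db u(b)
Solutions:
 u(b) = C1 - b^4/4 + b*k - exp(2*b)/2


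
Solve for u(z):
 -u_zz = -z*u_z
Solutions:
 u(z) = C1 + C2*erfi(sqrt(2)*z/2)


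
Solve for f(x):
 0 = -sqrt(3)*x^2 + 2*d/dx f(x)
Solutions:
 f(x) = C1 + sqrt(3)*x^3/6


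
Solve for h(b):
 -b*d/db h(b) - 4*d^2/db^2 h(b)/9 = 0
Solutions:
 h(b) = C1 + C2*erf(3*sqrt(2)*b/4)


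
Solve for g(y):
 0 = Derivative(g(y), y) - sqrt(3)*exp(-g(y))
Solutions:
 g(y) = log(C1 + sqrt(3)*y)


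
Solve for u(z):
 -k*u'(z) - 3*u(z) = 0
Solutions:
 u(z) = C1*exp(-3*z/k)


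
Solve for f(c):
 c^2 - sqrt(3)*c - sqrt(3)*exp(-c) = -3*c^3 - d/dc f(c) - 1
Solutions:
 f(c) = C1 - 3*c^4/4 - c^3/3 + sqrt(3)*c^2/2 - c - sqrt(3)*exp(-c)


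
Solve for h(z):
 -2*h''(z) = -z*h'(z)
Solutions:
 h(z) = C1 + C2*erfi(z/2)


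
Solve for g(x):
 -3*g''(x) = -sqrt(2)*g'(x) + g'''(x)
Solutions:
 g(x) = C1 + C2*exp(x*(-3 + sqrt(4*sqrt(2) + 9))/2) + C3*exp(-x*(3 + sqrt(4*sqrt(2) + 9))/2)


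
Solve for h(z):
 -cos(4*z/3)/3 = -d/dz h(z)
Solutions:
 h(z) = C1 + sin(4*z/3)/4


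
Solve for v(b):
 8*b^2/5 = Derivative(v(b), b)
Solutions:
 v(b) = C1 + 8*b^3/15


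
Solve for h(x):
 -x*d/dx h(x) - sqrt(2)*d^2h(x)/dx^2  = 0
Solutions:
 h(x) = C1 + C2*erf(2^(1/4)*x/2)


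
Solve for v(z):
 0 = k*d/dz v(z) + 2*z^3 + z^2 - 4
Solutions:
 v(z) = C1 - z^4/(2*k) - z^3/(3*k) + 4*z/k


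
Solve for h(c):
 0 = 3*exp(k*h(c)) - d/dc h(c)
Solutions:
 h(c) = Piecewise((log(-1/(C1*k + 3*c*k))/k, Ne(k, 0)), (nan, True))
 h(c) = Piecewise((C1 + 3*c, Eq(k, 0)), (nan, True))


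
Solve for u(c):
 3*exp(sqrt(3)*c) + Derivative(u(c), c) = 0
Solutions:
 u(c) = C1 - sqrt(3)*exp(sqrt(3)*c)


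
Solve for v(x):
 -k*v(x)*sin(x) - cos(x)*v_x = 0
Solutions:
 v(x) = C1*exp(k*log(cos(x)))


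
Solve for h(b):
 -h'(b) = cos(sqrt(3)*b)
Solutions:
 h(b) = C1 - sqrt(3)*sin(sqrt(3)*b)/3


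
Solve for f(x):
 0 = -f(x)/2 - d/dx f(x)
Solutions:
 f(x) = C1*exp(-x/2)


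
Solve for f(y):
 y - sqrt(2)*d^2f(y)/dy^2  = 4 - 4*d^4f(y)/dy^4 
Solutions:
 f(y) = C1 + C2*y + C3*exp(-2^(1/4)*y/2) + C4*exp(2^(1/4)*y/2) + sqrt(2)*y^3/12 - sqrt(2)*y^2


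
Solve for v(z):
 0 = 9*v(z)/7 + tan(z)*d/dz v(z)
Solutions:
 v(z) = C1/sin(z)^(9/7)


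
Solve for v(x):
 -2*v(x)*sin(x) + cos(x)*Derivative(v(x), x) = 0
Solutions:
 v(x) = C1/cos(x)^2


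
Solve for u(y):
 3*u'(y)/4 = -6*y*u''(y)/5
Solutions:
 u(y) = C1 + C2*y^(3/8)


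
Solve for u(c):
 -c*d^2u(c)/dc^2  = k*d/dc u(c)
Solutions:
 u(c) = C1 + c^(1 - re(k))*(C2*sin(log(c)*Abs(im(k))) + C3*cos(log(c)*im(k)))


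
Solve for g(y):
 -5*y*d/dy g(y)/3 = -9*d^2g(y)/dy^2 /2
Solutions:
 g(y) = C1 + C2*erfi(sqrt(15)*y/9)


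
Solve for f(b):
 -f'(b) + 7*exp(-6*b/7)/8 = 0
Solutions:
 f(b) = C1 - 49*exp(-6*b/7)/48


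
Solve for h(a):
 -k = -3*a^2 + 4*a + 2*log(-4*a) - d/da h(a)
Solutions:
 h(a) = C1 - a^3 + 2*a^2 + a*(k - 2 + 4*log(2)) + 2*a*log(-a)


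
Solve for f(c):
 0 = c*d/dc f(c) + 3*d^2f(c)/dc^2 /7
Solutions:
 f(c) = C1 + C2*erf(sqrt(42)*c/6)


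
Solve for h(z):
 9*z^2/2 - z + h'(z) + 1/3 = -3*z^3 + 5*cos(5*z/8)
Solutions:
 h(z) = C1 - 3*z^4/4 - 3*z^3/2 + z^2/2 - z/3 + 8*sin(5*z/8)


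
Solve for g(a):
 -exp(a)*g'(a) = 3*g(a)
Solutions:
 g(a) = C1*exp(3*exp(-a))


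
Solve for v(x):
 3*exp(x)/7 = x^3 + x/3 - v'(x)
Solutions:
 v(x) = C1 + x^4/4 + x^2/6 - 3*exp(x)/7


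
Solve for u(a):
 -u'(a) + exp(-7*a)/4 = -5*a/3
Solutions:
 u(a) = C1 + 5*a^2/6 - exp(-7*a)/28


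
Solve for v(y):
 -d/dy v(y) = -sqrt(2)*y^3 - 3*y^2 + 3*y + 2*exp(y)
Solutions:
 v(y) = C1 + sqrt(2)*y^4/4 + y^3 - 3*y^2/2 - 2*exp(y)


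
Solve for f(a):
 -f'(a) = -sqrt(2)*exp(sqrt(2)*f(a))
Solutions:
 f(a) = sqrt(2)*(2*log(-1/(C1 + sqrt(2)*a)) - log(2))/4


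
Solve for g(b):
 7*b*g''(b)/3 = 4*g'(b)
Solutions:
 g(b) = C1 + C2*b^(19/7)


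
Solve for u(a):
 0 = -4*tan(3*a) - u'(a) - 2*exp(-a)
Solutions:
 u(a) = C1 - 2*log(tan(3*a)^2 + 1)/3 + 2*exp(-a)


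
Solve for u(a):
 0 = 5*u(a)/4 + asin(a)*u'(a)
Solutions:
 u(a) = C1*exp(-5*Integral(1/asin(a), a)/4)


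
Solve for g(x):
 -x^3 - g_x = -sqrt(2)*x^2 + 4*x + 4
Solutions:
 g(x) = C1 - x^4/4 + sqrt(2)*x^3/3 - 2*x^2 - 4*x


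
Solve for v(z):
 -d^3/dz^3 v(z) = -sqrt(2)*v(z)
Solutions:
 v(z) = C3*exp(2^(1/6)*z) + (C1*sin(2^(1/6)*sqrt(3)*z/2) + C2*cos(2^(1/6)*sqrt(3)*z/2))*exp(-2^(1/6)*z/2)


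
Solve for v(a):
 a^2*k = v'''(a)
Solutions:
 v(a) = C1 + C2*a + C3*a^2 + a^5*k/60


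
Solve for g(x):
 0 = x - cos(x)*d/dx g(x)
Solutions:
 g(x) = C1 + Integral(x/cos(x), x)


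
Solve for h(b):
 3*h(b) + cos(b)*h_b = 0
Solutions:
 h(b) = C1*(sin(b) - 1)^(3/2)/(sin(b) + 1)^(3/2)


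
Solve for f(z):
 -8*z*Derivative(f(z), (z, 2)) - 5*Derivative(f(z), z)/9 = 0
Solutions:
 f(z) = C1 + C2*z^(67/72)


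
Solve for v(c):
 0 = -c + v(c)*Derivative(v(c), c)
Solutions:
 v(c) = -sqrt(C1 + c^2)
 v(c) = sqrt(C1 + c^2)


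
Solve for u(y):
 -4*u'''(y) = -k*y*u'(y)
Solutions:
 u(y) = C1 + Integral(C2*airyai(2^(1/3)*k^(1/3)*y/2) + C3*airybi(2^(1/3)*k^(1/3)*y/2), y)


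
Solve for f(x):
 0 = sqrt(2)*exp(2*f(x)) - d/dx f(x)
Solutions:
 f(x) = log(-sqrt(-1/(C1 + sqrt(2)*x))) - log(2)/2
 f(x) = log(-1/(C1 + sqrt(2)*x))/2 - log(2)/2


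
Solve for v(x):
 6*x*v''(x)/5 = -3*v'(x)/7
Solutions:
 v(x) = C1 + C2*x^(9/14)


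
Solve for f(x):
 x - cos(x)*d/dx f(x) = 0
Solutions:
 f(x) = C1 + Integral(x/cos(x), x)


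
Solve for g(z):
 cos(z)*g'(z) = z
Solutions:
 g(z) = C1 + Integral(z/cos(z), z)


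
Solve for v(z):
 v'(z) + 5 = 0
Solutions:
 v(z) = C1 - 5*z


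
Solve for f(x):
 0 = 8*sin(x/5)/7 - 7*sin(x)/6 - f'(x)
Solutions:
 f(x) = C1 - 40*cos(x/5)/7 + 7*cos(x)/6


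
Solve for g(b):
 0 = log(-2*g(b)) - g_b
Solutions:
 -Integral(1/(log(-_y) + log(2)), (_y, g(b))) = C1 - b


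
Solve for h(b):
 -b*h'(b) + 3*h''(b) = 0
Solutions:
 h(b) = C1 + C2*erfi(sqrt(6)*b/6)


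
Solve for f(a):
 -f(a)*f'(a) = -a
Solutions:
 f(a) = -sqrt(C1 + a^2)
 f(a) = sqrt(C1 + a^2)


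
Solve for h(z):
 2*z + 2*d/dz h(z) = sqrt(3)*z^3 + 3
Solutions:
 h(z) = C1 + sqrt(3)*z^4/8 - z^2/2 + 3*z/2


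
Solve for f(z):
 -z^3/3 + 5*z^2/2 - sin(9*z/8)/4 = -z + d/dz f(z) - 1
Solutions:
 f(z) = C1 - z^4/12 + 5*z^3/6 + z^2/2 + z + 2*cos(9*z/8)/9
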